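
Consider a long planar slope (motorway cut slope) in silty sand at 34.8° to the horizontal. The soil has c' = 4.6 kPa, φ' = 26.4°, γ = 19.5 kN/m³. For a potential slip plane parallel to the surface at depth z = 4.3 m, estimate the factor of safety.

FS = 0.83

For an infinite slope with a slip plane parallel to the surface (no pore pressure): FS = [c' + γz cos²β tanφ'] / [γz sinβ cosβ].
γz = 19.5·4.3 = 83.85 kN/m²
Numerator = 4.6 + 83.85·cos²34.8°·tan26.4° = 4.6 + 83.85·0.6743·0.4964 = 32.666 kPa
Denominator = 83.85·sin34.8°·cos34.8° = 83.85·0.5707·0.8211 = 39.296 kPa
FS = 32.666 / 39.296 = 0.831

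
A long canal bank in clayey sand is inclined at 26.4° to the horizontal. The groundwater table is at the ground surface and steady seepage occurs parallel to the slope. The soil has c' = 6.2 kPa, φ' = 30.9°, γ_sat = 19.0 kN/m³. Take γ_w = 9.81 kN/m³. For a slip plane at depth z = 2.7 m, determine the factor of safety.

With seepage parallel to the slope and the water table at the surface, the effective normal stress on the slip plane uses the buoyant unit weight γ' = γ_sat − γ_w while the driving shear stress uses γ_sat:
FS = [c' + γ' z cos²β tanφ'] / [γ_sat z sinβ cosβ]
γ' = 19.0 − 9.81 = 9.19 kN/m³
Numerator = 6.2 + 9.19·2.7·cos²26.4°·tan30.9° = 6.2 + 9.19·2.7·0.8023·0.5985 = 18.114 kPa
Denominator = 19.0·2.7·sin26.4°·cos26.4° = 19.0·2.7·0.4446·0.8957 = 20.431 kPa
FS = 18.114 / 20.431 = 0.887

FS = 0.89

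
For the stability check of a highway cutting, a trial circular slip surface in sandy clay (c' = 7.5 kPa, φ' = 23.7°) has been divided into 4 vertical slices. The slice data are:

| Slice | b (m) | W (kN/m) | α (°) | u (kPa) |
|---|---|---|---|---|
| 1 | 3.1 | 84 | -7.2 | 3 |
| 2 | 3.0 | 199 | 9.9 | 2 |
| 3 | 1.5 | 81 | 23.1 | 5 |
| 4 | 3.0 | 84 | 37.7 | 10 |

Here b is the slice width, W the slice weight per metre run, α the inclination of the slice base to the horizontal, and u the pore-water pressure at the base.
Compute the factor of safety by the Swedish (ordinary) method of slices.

Ordinary method of slices: FS = Σ[c'·Δl_i + (W_i cosα_i − u_i·Δl_i)·tanφ'] / Σ W_i sinα_i, with Δl_i = b_i / cosα_i.
Slice 1: Δl = 3.1/cos(-7.2°) = 3.125 m; N'_1 = 84·cos(-7.2°) − 3·3.125 = 74.0; c'Δl = 23.43; W sinα = -10.5
Slice 2: Δl = 3.0/cos9.9° = 3.045 m; N'_2 = 199·cos9.9° − 2·3.045 = 189.9; c'Δl = 22.84; W sinα = 34.2
Slice 3: Δl = 1.5/cos23.1° = 1.631 m; N'_3 = 81·cos23.1° − 5·1.631 = 66.4; c'Δl = 12.23; W sinα = 31.8
Slice 4: Δl = 3.0/cos37.7° = 3.792 m; N'_4 = 84·cos37.7° − 10·3.792 = 28.5; c'Δl = 28.44; W sinα = 51.4
Σc'Δl = 86.9 kN/m; ΣN' = 358.8 kN/m; ΣW sinα = 106.8 kN/m
Resisting = 86.9 + 358.8·tan23.7° = 86.9 + 157.5 = 244.4 kN/m
FS = 244.4 / 106.8 = 2.288

FS = 2.29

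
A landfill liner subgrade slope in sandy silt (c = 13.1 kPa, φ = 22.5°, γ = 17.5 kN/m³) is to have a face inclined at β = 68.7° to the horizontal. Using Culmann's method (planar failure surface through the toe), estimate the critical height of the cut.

Culmann's analysis gives the critical failure plane at α_cr = (β + φ)/2 = (68.7 + 22.5)/2 = 45.6°, and the critical height
H_c = (4c/γ) · sinβ cosφ / [1 − cos(β − φ)]
    = (4·13.1/17.5) · sin68.7°·cos22.5° / [1 − cos(46.2°)]
    = 2.994 · 0.9317·0.9239 / [1 − 0.6921]
    = 2.994 · 0.8608 / 0.3079
    = 8.37 m

H_c = 8.37 m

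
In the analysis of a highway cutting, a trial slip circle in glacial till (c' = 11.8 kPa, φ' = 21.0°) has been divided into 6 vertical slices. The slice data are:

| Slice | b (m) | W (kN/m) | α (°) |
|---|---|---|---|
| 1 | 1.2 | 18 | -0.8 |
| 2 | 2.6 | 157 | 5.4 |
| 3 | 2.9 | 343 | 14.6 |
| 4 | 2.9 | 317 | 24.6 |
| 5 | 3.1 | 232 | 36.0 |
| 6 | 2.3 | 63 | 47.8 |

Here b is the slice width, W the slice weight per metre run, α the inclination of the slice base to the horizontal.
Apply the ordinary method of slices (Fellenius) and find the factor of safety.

FS = 1.43

Ordinary method of slices: FS = Σ[c'·Δl_i + (W_i cosα_i)·tanφ'] / Σ W_i sinα_i, with Δl_i = b_i / cosα_i.
Slice 1: Δl = 1.2/cos(-0.8°) = 1.200 m; N'_1 = 18·cos(-0.8°) = 18.0; c'Δl = 14.16; W sinα = -0.3
Slice 2: Δl = 2.6/cos5.4° = 2.612 m; N'_2 = 157·cos5.4° = 156.3; c'Δl = 30.82; W sinα = 14.8
Slice 3: Δl = 2.9/cos14.6° = 2.997 m; N'_3 = 343·cos14.6° = 331.9; c'Δl = 35.36; W sinα = 86.5
Slice 4: Δl = 2.9/cos24.6° = 3.189 m; N'_4 = 317·cos24.6° = 288.2; c'Δl = 37.64; W sinα = 132.0
Slice 5: Δl = 3.1/cos36.0° = 3.832 m; N'_5 = 232·cos36.0° = 187.7; c'Δl = 45.22; W sinα = 136.4
Slice 6: Δl = 2.3/cos47.8° = 3.424 m; N'_6 = 63·cos47.8° = 42.3; c'Δl = 40.40; W sinα = 46.7
Σc'Δl = 203.6 kN/m; ΣN' = 1024.5 kN/m; ΣW sinα = 416.0 kN/m
Resisting = 203.6 + 1024.5·tan21.0° = 203.6 + 393.3 = 596.8 kN/m
FS = 596.8 / 416.0 = 1.435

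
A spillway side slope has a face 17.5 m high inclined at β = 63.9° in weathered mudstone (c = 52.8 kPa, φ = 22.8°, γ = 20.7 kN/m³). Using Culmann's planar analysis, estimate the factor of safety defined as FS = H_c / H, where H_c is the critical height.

H_c = (4c/γ) · sinβ cosφ / [1 − cos(β − φ)]
    = (4·52.8/20.7) · sin63.9°·cos22.8° / [1 − cos41.1°]
    = 10.203 · 0.8279 / 0.2464 = 34.27 m
FS = H_c / H = 34.27 / 17.5 = 1.959

FS = 1.96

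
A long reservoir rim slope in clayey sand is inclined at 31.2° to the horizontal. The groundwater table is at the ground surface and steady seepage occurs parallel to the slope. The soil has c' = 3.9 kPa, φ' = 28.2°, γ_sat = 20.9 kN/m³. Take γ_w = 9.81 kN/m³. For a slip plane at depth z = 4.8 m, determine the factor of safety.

With seepage parallel to the slope and the water table at the surface, the effective normal stress on the slip plane uses the buoyant unit weight γ' = γ_sat − γ_w while the driving shear stress uses γ_sat:
FS = [c' + γ' z cos²β tanφ'] / [γ_sat z sinβ cosβ]
γ' = 20.9 − 9.81 = 11.09 kN/m³
Numerator = 3.9 + 11.09·4.8·cos²31.2°·tan28.2° = 3.9 + 11.09·4.8·0.7316·0.5362 = 24.783 kPa
Denominator = 20.9·4.8·sin31.2°·cos31.2° = 20.9·4.8·0.5180·0.8554 = 44.452 kPa
FS = 24.783 / 44.452 = 0.558

FS = 0.56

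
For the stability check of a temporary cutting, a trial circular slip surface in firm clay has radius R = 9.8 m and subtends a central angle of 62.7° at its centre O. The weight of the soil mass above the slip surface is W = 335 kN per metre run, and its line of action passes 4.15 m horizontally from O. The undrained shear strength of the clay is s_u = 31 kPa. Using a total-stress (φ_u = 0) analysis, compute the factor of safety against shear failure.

FS = 2.34

Taking moments about the centre O, the resisting moment is provided by the undrained shear strength acting along the arc:
Arc length L_a = R·θ = 9.8·(62.7°·π/180) = 9.8·1.0943 = 10.72 m
M_R = s_u·L_a·R = 31·10.72·9.8 = 3258.1 kN·m/m
M_D = W·d = 335·4.15 = 1390.3 kN·m/m
FS = M_R / M_D = 3258.1 / 1390.3 = 2.344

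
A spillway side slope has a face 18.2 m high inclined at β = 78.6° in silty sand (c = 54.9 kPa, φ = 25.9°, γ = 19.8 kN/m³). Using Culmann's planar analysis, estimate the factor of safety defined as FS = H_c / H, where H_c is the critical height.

H_c = (4c/γ) · sinβ cosφ / [1 − cos(β − φ)]
    = (4·54.9/19.8) · sin78.6°·cos25.9° / [1 − cos52.7°]
    = 11.091 · 0.8818 / 0.3940 = 24.82 m
FS = H_c / H = 24.82 / 18.2 = 1.364

FS = 1.36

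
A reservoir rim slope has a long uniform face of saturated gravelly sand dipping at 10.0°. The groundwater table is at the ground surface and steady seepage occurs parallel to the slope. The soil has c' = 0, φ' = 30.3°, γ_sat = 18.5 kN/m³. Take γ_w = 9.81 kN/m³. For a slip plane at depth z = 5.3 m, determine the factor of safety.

With seepage parallel to the slope and the water table at the surface, the effective normal stress on the slip plane uses the buoyant unit weight γ' = γ_sat − γ_w while the driving shear stress uses γ_sat:
FS = [c' + γ' z cos²β tanφ'] / [γ_sat z sinβ cosβ]
(For c' = 0 this reduces to FS = (γ'/γ_sat)·tanφ'/tanβ.)
γ' = 18.5 − 9.81 = 8.69 kN/m³
Numerator = 0.0 + 8.69·5.3·cos²10.0°·tan30.3° = 0.0 + 8.69·5.3·0.9698·0.5844 = 26.102 kPa
Denominator = 18.5·5.3·sin10.0°·cos10.0° = 18.5·5.3·0.1736·0.9848 = 16.768 kPa
FS = 26.102 / 16.768 = 1.557

FS = 1.56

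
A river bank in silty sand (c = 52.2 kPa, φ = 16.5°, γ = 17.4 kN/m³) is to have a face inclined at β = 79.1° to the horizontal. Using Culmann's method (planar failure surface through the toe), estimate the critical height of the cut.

Culmann's analysis gives the critical failure plane at α_cr = (β + φ)/2 = (79.1 + 16.5)/2 = 47.8°, and the critical height
H_c = (4c/γ) · sinβ cosφ / [1 − cos(β − φ)]
    = (4·52.2/17.4) · sin79.1°·cos16.5° / [1 − cos(62.6°)]
    = 12.000 · 0.9820·0.9588 / [1 − 0.4602]
    = 12.000 · 0.9415 / 0.5398
    = 20.93 m

H_c = 20.93 m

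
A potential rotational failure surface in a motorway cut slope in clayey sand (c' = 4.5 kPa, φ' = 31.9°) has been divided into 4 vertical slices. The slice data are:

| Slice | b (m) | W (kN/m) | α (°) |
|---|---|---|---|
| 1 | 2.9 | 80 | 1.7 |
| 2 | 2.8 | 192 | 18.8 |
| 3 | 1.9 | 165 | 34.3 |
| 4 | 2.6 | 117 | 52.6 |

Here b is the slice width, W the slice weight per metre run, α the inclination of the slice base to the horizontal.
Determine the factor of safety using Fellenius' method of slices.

Ordinary method of slices: FS = Σ[c'·Δl_i + (W_i cosα_i)·tanφ'] / Σ W_i sinα_i, with Δl_i = b_i / cosα_i.
Slice 1: Δl = 2.9/cos1.7° = 2.901 m; N'_1 = 80·cos1.7° = 80.0; c'Δl = 13.06; W sinα = 2.4
Slice 2: Δl = 2.8/cos18.8° = 2.958 m; N'_2 = 192·cos18.8° = 181.8; c'Δl = 13.31; W sinα = 61.9
Slice 3: Δl = 1.9/cos34.3° = 2.300 m; N'_3 = 165·cos34.3° = 136.3; c'Δl = 10.35; W sinα = 93.0
Slice 4: Δl = 2.6/cos52.6° = 4.281 m; N'_4 = 117·cos52.6° = 71.1; c'Δl = 19.26; W sinα = 92.9
Σc'Δl = 56.0 kN/m; ΣN' = 469.1 kN/m; ΣW sinα = 250.2 kN/m
Resisting = 56.0 + 469.1·tan31.9° = 56.0 + 292.0 = 348.0 kN/m
FS = 348.0 / 250.2 = 1.391

FS = 1.39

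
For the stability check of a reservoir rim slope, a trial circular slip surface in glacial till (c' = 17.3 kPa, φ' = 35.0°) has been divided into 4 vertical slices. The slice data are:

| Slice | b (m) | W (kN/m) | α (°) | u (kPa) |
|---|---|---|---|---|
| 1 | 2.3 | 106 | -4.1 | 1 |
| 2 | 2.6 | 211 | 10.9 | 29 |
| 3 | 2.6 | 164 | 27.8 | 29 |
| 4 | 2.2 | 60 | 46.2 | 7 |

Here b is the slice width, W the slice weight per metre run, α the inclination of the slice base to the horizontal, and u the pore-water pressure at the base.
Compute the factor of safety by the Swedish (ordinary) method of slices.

FS = 2.70

Ordinary method of slices: FS = Σ[c'·Δl_i + (W_i cosα_i − u_i·Δl_i)·tanφ'] / Σ W_i sinα_i, with Δl_i = b_i / cosα_i.
Slice 1: Δl = 2.3/cos(-4.1°) = 2.306 m; N'_1 = 106·cos(-4.1°) − 1·2.306 = 103.4; c'Δl = 39.89; W sinα = -7.6
Slice 2: Δl = 2.6/cos10.9° = 2.648 m; N'_2 = 211·cos10.9° − 29·2.648 = 130.4; c'Δl = 45.81; W sinα = 39.9
Slice 3: Δl = 2.6/cos27.8° = 2.939 m; N'_3 = 164·cos27.8° − 29·2.939 = 59.8; c'Δl = 50.85; W sinα = 76.5
Slice 4: Δl = 2.2/cos46.2° = 3.179 m; N'_4 = 60·cos46.2° − 7·3.179 = 19.3; c'Δl = 54.99; W sinα = 43.3
Σc'Δl = 191.5 kN/m; ΣN' = 312.9 kN/m; ΣW sinα = 152.1 kN/m
Resisting = 191.5 + 312.9·tan35.0° = 191.5 + 219.1 = 410.7 kN/m
FS = 410.7 / 152.1 = 2.700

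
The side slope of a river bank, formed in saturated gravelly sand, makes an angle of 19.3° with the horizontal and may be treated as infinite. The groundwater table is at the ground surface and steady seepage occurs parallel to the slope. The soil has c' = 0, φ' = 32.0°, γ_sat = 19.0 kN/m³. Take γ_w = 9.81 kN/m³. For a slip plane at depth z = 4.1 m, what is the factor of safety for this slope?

With seepage parallel to the slope and the water table at the surface, the effective normal stress on the slip plane uses the buoyant unit weight γ' = γ_sat − γ_w while the driving shear stress uses γ_sat:
FS = [c' + γ' z cos²β tanφ'] / [γ_sat z sinβ cosβ]
(For c' = 0 this reduces to FS = (γ'/γ_sat)·tanφ'/tanβ.)
γ' = 19.0 − 9.81 = 9.19 kN/m³
Numerator = 0.0 + 9.19·4.1·cos²19.3°·tan32.0° = 0.0 + 9.19·4.1·0.8908·0.6249 = 20.972 kPa
Denominator = 19.0·4.1·sin19.3°·cos19.3° = 19.0·4.1·0.3305·0.9438 = 24.300 kPa
FS = 20.972 / 24.300 = 0.863

FS = 0.86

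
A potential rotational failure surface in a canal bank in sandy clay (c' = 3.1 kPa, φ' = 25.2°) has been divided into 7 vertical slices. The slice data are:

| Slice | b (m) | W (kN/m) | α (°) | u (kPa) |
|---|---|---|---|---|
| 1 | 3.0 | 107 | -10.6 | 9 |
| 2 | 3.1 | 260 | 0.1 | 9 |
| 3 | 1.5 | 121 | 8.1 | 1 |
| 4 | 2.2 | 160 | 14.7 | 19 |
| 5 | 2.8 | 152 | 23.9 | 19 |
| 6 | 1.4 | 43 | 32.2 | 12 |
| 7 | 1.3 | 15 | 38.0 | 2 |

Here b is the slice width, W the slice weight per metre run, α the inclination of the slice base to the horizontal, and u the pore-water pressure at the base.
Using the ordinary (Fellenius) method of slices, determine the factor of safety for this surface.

FS = 2.68

Ordinary method of slices: FS = Σ[c'·Δl_i + (W_i cosα_i − u_i·Δl_i)·tanφ'] / Σ W_i sinα_i, with Δl_i = b_i / cosα_i.
Slice 1: Δl = 3.0/cos(-10.6°) = 3.052 m; N'_1 = 107·cos(-10.6°) − 9·3.052 = 77.7; c'Δl = 9.46; W sinα = -19.7
Slice 2: Δl = 3.1/cos0.1° = 3.100 m; N'_2 = 260·cos0.1° − 9·3.100 = 232.1; c'Δl = 9.61; W sinα = 0.5
Slice 3: Δl = 1.5/cos8.1° = 1.515 m; N'_3 = 121·cos8.1° − 1·1.515 = 118.3; c'Δl = 4.70; W sinα = 17.0
Slice 4: Δl = 2.2/cos14.7° = 2.274 m; N'_4 = 160·cos14.7° − 19·2.274 = 111.5; c'Δl = 7.05; W sinα = 40.6
Slice 5: Δl = 2.8/cos23.9° = 3.063 m; N'_5 = 152·cos23.9° − 19·3.063 = 80.8; c'Δl = 9.49; W sinα = 61.6
Slice 6: Δl = 1.4/cos32.2° = 1.654 m; N'_6 = 43·cos32.2° − 12·1.654 = 16.5; c'Δl = 5.13; W sinα = 22.9
Slice 7: Δl = 1.3/cos38.0° = 1.650 m; N'_7 = 15·cos38.0° − 2·1.650 = 8.5; c'Δl = 5.11; W sinα = 9.2
Σc'Δl = 50.6 kN/m; ΣN' = 645.5 kN/m; ΣW sinα = 132.2 kN/m
Resisting = 50.6 + 645.5·tan25.2° = 50.6 + 303.7 = 354.3 kN/m
FS = 354.3 / 132.2 = 2.681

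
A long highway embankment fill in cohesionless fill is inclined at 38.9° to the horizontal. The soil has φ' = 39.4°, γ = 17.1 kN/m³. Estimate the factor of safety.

FS = 1.02

For a dry cohesionless infinite slope the factor of safety is FS = tanφ' / tanβ.
FS = tan39.4° / tan38.9° = 0.8214 / 0.8069 = 1.018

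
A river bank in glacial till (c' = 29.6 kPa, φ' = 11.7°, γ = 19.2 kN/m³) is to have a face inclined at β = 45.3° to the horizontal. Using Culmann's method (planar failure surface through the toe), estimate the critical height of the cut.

Culmann's analysis gives the critical failure plane at α_cr = (β + φ')/2 = (45.3 + 11.7)/2 = 28.5°, and the critical height
H_c = (4c'/γ) · sinβ cosφ' / [1 − cos(β − φ')]
    = (4·29.6/19.2) · sin45.3°·cos11.7° / [1 − cos(33.6°)]
    = 6.167 · 0.7108·0.9792 / [1 − 0.8329]
    = 6.167 · 0.6960 / 0.1671
    = 25.69 m

H_c = 25.69 m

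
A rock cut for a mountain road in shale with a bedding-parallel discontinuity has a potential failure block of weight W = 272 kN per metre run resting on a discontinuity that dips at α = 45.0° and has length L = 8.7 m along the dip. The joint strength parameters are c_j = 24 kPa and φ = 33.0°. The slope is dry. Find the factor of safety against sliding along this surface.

Resolving the block weight along and normal to the plane and applying the Mohr–Coulomb strength on the joint:
N' = W cosα = 272·cos45.0° = 192.3 kN/m
Driving force T = W sinα = 272·sin45.0° = 192.3 kN/m
Resisting force R = c_j·L + N'·tanφ = 24·8.7 + 192.3·tan33.0° = 208.8 + 124.9 = 333.7 kN/m
FS = R / T = 333.7 / 192.3 = 1.735

FS = 1.74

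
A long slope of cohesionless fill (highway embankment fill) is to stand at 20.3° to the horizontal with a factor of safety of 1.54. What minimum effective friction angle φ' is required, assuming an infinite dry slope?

FS = tanφ'/tanβ ⇒ tanφ' = FS · tanβ = 1.54 · tan20.3° = 0.5697
φ' = arctan(0.5697) = 29.67°

φ' = 29.7°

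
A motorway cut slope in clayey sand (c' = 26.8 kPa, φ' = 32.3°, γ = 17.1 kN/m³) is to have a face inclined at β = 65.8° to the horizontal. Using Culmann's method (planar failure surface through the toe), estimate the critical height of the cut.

Culmann's analysis gives the critical failure plane at α_cr = (β + φ')/2 = (65.8 + 32.3)/2 = 49.0°, and the critical height
H_c = (4c'/γ) · sinβ cosφ' / [1 − cos(β − φ')]
    = (4·26.8/17.1) · sin65.8°·cos32.3° / [1 − cos(33.5°)]
    = 6.269 · 0.9121·0.8453 / [1 − 0.8339]
    = 6.269 · 0.7710 / 0.1661
    = 29.10 m

H_c = 29.10 m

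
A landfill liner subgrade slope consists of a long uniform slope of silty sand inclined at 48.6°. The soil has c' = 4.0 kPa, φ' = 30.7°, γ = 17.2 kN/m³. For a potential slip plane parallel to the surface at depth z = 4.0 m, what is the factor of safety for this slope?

FS = 0.64

For an infinite slope with a slip plane parallel to the surface (no pore pressure): FS = [c' + γz cos²β tanφ'] / [γz sinβ cosβ].
γz = 17.2·4.0 = 68.80 kN/m²
Numerator = 4.0 + 68.80·cos²48.6°·tan30.7° = 4.0 + 68.80·0.4373·0.5938 = 21.865 kPa
Denominator = 68.80·sin48.6°·cos48.6° = 68.80·0.7501·0.6613 = 34.129 kPa
FS = 21.865 / 34.129 = 0.641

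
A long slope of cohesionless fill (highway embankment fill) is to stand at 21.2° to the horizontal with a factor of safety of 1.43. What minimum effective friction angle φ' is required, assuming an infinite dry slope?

FS = tanφ'/tanβ ⇒ tanφ' = FS · tanβ = 1.43 · tan21.2° = 0.5547
φ' = arctan(0.5547) = 29.02°

φ' = 29.0°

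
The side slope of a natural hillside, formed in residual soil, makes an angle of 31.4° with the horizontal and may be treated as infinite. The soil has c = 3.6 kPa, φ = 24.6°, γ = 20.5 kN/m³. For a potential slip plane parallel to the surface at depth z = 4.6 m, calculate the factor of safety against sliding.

FS = 0.84

For an infinite slope with a slip plane parallel to the surface (no pore pressure): FS = [c + γz cos²β tanφ] / [γz sinβ cosβ].
γz = 20.5·4.6 = 94.30 kN/m²
Numerator = 3.6 + 94.30·cos²31.4°·tan24.6° = 3.6 + 94.30·0.7285·0.4578 = 35.054 kPa
Denominator = 94.30·sin31.4°·cos31.4° = 94.30·0.5210·0.8536 = 41.936 kPa
FS = 35.054 / 41.936 = 0.836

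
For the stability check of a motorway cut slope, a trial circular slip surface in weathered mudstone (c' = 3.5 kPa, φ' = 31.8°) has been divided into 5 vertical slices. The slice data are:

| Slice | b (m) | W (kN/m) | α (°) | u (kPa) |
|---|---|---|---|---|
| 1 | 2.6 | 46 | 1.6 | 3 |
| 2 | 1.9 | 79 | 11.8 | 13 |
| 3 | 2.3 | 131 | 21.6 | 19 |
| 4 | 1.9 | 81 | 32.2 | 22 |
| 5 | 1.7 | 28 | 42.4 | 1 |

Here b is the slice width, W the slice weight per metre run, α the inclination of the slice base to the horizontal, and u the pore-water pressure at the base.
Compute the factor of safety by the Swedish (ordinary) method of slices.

Ordinary method of slices: FS = Σ[c'·Δl_i + (W_i cosα_i − u_i·Δl_i)·tanφ'] / Σ W_i sinα_i, with Δl_i = b_i / cosα_i.
Slice 1: Δl = 2.6/cos1.6° = 2.601 m; N'_1 = 46·cos1.6° − 3·2.601 = 38.2; c'Δl = 9.10; W sinα = 1.3
Slice 2: Δl = 1.9/cos11.8° = 1.941 m; N'_2 = 79·cos11.8° − 13·1.941 = 52.1; c'Δl = 6.79; W sinα = 16.2
Slice 3: Δl = 2.3/cos21.6° = 2.474 m; N'_3 = 131·cos21.6° − 19·2.474 = 74.8; c'Δl = 8.66; W sinα = 48.2
Slice 4: Δl = 1.9/cos32.2° = 2.245 m; N'_4 = 81·cos32.2° − 22·2.245 = 19.1; c'Δl = 7.86; W sinα = 43.2
Slice 5: Δl = 1.7/cos42.4° = 2.302 m; N'_5 = 28·cos42.4° − 1·2.302 = 18.4; c'Δl = 8.06; W sinα = 18.9
Σc'Δl = 40.5 kN/m; ΣN' = 202.6 kN/m; ΣW sinα = 127.7 kN/m
Resisting = 40.5 + 202.6·tan31.8° = 40.5 + 125.6 = 166.1 kN/m
FS = 166.1 / 127.7 = 1.301

FS = 1.30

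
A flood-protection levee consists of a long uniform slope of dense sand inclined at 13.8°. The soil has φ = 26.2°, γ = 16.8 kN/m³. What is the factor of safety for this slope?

For a dry cohesionless infinite slope the factor of safety is FS = tanφ / tanβ.
FS = tan26.2° / tan13.8° = 0.4921 / 0.2456 = 2.003

FS = 2.00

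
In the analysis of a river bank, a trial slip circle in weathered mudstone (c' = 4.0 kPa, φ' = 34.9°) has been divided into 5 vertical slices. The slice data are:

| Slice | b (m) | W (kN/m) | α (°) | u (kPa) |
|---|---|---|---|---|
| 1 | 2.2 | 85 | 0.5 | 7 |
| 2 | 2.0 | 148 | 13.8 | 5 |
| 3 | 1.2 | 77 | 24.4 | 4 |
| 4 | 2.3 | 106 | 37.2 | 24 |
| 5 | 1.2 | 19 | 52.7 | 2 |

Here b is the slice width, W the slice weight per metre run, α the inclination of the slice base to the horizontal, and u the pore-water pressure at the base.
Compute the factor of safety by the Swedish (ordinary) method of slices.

FS = 1.66

Ordinary method of slices: FS = Σ[c'·Δl_i + (W_i cosα_i − u_i·Δl_i)·tanφ'] / Σ W_i sinα_i, with Δl_i = b_i / cosα_i.
Slice 1: Δl = 2.2/cos0.5° = 2.200 m; N'_1 = 85·cos0.5° − 7·2.200 = 69.6; c'Δl = 8.80; W sinα = 0.7
Slice 2: Δl = 2.0/cos13.8° = 2.059 m; N'_2 = 148·cos13.8° − 5·2.059 = 133.4; c'Δl = 8.24; W sinα = 35.3
Slice 3: Δl = 1.2/cos24.4° = 1.318 m; N'_3 = 77·cos24.4° − 4·1.318 = 64.9; c'Δl = 5.27; W sinα = 31.8
Slice 4: Δl = 2.3/cos37.2° = 2.888 m; N'_4 = 106·cos37.2° − 24·2.888 = 15.1; c'Δl = 11.55; W sinα = 64.1
Slice 5: Δl = 1.2/cos52.7° = 1.980 m; N'_5 = 19·cos52.7° − 2·1.980 = 7.6; c'Δl = 7.92; W sinα = 15.1
Σc'Δl = 41.8 kN/m; ΣN' = 290.6 kN/m; ΣW sinα = 147.1 kN/m
Resisting = 41.8 + 290.6·tan34.9° = 41.8 + 202.7 = 244.5 kN/m
FS = 244.5 / 147.1 = 1.663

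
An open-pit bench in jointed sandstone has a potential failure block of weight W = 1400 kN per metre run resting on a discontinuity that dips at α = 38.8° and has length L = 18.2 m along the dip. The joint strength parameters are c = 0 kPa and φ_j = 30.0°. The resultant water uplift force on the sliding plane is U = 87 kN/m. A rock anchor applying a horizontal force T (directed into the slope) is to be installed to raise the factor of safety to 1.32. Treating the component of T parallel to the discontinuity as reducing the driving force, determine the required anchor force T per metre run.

T = 416 kN/m

Resolving forces along and normal to the sliding plane, with the horizontal anchor force T adding T·sinα to the effective normal force and T·cosα acting up the plane against the driving force:
FS = [cL + (W cosα − U + T sinα) tanφ_j] / [W sinα − T cosα]
Without the anchor: N' = 1004.1 kN/m, driving T_d = 877.2 kN/m, resisting R = 0·18.2 + 1004.1·tan30.0° = 579.7 kN/m, FS = 0.66.
Setting FS = 1.32 and solving for T:
1.32·(877.2 − T cos38.8°) = 579.7 + T sin38.8°·tan30.0°
T·(sin38.8°·tan30.0° + 1.32·cos38.8°) = 1.32·877.2 − 579.7
T·(0.6266·0.5774 + 1.32·0.7793) = 1158.0 − 579.7 = 578.3
T·1.3905 = 578.3
T = 415.9 kN/m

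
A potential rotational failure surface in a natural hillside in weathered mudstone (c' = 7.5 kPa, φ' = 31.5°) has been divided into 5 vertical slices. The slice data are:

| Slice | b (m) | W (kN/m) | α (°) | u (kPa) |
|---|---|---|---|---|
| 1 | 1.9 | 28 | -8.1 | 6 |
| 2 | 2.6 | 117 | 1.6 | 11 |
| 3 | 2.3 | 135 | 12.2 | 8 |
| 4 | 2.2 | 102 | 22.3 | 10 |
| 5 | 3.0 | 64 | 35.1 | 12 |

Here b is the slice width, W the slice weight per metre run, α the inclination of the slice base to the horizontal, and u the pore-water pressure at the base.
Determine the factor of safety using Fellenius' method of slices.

Ordinary method of slices: FS = Σ[c'·Δl_i + (W_i cosα_i − u_i·Δl_i)·tanφ'] / Σ W_i sinα_i, with Δl_i = b_i / cosα_i.
Slice 1: Δl = 1.9/cos(-8.1°) = 1.919 m; N'_1 = 28·cos(-8.1°) − 6·1.919 = 16.2; c'Δl = 14.39; W sinα = -3.9
Slice 2: Δl = 2.6/cos1.6° = 2.601 m; N'_2 = 117·cos1.6° − 11·2.601 = 88.3; c'Δl = 19.51; W sinα = 3.3
Slice 3: Δl = 2.3/cos12.2° = 2.353 m; N'_3 = 135·cos12.2° − 8·2.353 = 113.1; c'Δl = 17.65; W sinα = 28.5
Slice 4: Δl = 2.2/cos22.3° = 2.378 m; N'_4 = 102·cos22.3° − 10·2.378 = 70.6; c'Δl = 17.83; W sinα = 38.7
Slice 5: Δl = 3.0/cos35.1° = 3.667 m; N'_5 = 64·cos35.1° − 12·3.667 = 8.4; c'Δl = 27.50; W sinα = 36.8
Σc'Δl = 96.9 kN/m; ΣN' = 296.6 kN/m; ΣW sinα = 103.4 kN/m
Resisting = 96.9 + 296.6·tan31.5° = 96.9 + 181.8 = 278.7 kN/m
FS = 278.7 / 103.4 = 2.696

FS = 2.70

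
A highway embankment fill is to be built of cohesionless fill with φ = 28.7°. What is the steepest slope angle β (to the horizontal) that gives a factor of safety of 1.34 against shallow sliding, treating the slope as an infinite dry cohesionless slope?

For an infinite dry cohesionless slope FS = tanφ/tanβ, so tanβ = tanφ / FS.
tanβ = tan28.7° / 1.34 = 0.5475 / 1.34 = 0.4086
β = arctan(0.4086) = 22.22°

β = 22.2°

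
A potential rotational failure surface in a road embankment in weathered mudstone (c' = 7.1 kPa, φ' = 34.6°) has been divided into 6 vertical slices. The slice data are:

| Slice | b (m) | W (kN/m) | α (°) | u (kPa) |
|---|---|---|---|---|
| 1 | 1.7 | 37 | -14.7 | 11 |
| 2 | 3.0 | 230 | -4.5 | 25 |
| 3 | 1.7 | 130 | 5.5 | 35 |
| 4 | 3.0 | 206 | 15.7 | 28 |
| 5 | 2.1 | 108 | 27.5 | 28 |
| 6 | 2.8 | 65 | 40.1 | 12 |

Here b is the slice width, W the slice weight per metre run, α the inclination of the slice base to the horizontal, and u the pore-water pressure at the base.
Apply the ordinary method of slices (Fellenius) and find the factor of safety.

FS = 2.85

Ordinary method of slices: FS = Σ[c'·Δl_i + (W_i cosα_i − u_i·Δl_i)·tanφ'] / Σ W_i sinα_i, with Δl_i = b_i / cosα_i.
Slice 1: Δl = 1.7/cos(-14.7°) = 1.758 m; N'_1 = 37·cos(-14.7°) − 11·1.758 = 16.5; c'Δl = 12.48; W sinα = -9.4
Slice 2: Δl = 3.0/cos(-4.5°) = 3.009 m; N'_2 = 230·cos(-4.5°) − 25·3.009 = 154.1; c'Δl = 21.37; W sinα = -18.0
Slice 3: Δl = 1.7/cos5.5° = 1.708 m; N'_3 = 130·cos5.5° − 35·1.708 = 69.6; c'Δl = 12.13; W sinα = 12.5
Slice 4: Δl = 3.0/cos15.7° = 3.116 m; N'_4 = 206·cos15.7° − 28·3.116 = 111.1; c'Δl = 22.13; W sinα = 55.7
Slice 5: Δl = 2.1/cos27.5° = 2.368 m; N'_5 = 108·cos27.5° − 28·2.368 = 29.5; c'Δl = 16.81; W sinα = 49.9
Slice 6: Δl = 2.8/cos40.1° = 3.661 m; N'_6 = 65·cos40.1° − 12·3.661 = 5.8; c'Δl = 25.99; W sinα = 41.9
Σc'Δl = 110.9 kN/m; ΣN' = 386.5 kN/m; ΣW sinα = 132.5 kN/m
Resisting = 110.9 + 386.5·tan34.6° = 110.9 + 266.6 = 377.5 kN/m
FS = 377.5 / 132.5 = 2.849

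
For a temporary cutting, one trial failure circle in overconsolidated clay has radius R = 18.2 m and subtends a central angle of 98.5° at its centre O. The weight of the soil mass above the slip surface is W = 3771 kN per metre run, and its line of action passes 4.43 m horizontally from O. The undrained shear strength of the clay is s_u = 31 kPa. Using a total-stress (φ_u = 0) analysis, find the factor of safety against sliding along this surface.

Taking moments about the centre O, the resisting moment is provided by the undrained shear strength acting along the arc:
Arc length L_a = R·θ = 18.2·(98.5°·π/180) = 18.2·1.7191 = 31.29 m
M_R = s_u·L_a·R = 31·31.29·18.2 = 17653.0 kN·m/m
M_D = W·d = 3771·4.43 = 16705.5 kN·m/m
FS = M_R / M_D = 17653.0 / 16705.5 = 1.057

FS = 1.06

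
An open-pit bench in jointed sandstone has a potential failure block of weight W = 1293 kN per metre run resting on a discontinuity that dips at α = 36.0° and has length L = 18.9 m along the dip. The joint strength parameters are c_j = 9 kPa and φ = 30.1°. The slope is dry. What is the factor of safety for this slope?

Resolving the block weight along and normal to the plane and applying the Mohr–Coulomb strength on the joint:
N' = W cosα = 1293·cos36.0° = 1046.1 kN/m
Driving force T = W sinα = 1293·sin36.0° = 760.0 kN/m
Resisting force R = c_j·L + N'·tanφ = 9·18.9 + 1046.1·tan30.1° = 170.1 + 606.4 = 776.5 kN/m
FS = R / T = 776.5 / 760.0 = 1.022

FS = 1.02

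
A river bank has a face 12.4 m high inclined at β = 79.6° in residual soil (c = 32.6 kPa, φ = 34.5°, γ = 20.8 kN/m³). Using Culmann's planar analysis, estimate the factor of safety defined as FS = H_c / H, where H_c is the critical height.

H_c = (4c/γ) · sinβ cosφ / [1 − cos(β − φ)]
    = (4·32.6/20.8) · sin79.6°·cos34.5° / [1 − cos45.1°]
    = 6.269 · 0.8106 / 0.2941 = 17.28 m
FS = H_c / H = 17.28 / 12.4 = 1.393

FS = 1.39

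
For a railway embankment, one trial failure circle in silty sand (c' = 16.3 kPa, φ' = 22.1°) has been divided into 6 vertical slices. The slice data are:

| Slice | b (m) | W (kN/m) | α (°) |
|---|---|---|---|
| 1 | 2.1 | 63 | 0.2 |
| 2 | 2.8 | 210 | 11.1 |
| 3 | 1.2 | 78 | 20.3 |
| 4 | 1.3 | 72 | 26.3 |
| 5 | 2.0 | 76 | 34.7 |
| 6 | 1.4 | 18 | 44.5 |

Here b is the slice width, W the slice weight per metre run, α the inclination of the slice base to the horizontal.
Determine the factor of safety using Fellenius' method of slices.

FS = 2.53

Ordinary method of slices: FS = Σ[c'·Δl_i + (W_i cosα_i)·tanφ'] / Σ W_i sinα_i, with Δl_i = b_i / cosα_i.
Slice 1: Δl = 2.1/cos0.2° = 2.100 m; N'_1 = 63·cos0.2° = 63.0; c'Δl = 34.23; W sinα = 0.2
Slice 2: Δl = 2.8/cos11.1° = 2.853 m; N'_2 = 210·cos11.1° = 206.1; c'Δl = 46.51; W sinα = 40.4
Slice 3: Δl = 1.2/cos20.3° = 1.279 m; N'_3 = 78·cos20.3° = 73.2; c'Δl = 20.86; W sinα = 27.1
Slice 4: Δl = 1.3/cos26.3° = 1.450 m; N'_4 = 72·cos26.3° = 64.5; c'Δl = 23.64; W sinα = 31.9
Slice 5: Δl = 2.0/cos34.7° = 2.433 m; N'_5 = 76·cos34.7° = 62.5; c'Δl = 39.65; W sinα = 43.3
Slice 6: Δl = 1.4/cos44.5° = 1.963 m; N'_6 = 18·cos44.5° = 12.8; c'Δl = 31.99; W sinα = 12.6
Σc'Δl = 196.9 kN/m; ΣN' = 482.1 kN/m; ΣW sinα = 155.5 kN/m
Resisting = 196.9 + 482.1·tan22.1° = 196.9 + 195.8 = 392.6 kN/m
FS = 392.6 / 155.5 = 2.525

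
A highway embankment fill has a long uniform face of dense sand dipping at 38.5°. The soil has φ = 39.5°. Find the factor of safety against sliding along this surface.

FS = 1.04

For a dry cohesionless infinite slope the factor of safety is FS = tanφ / tanβ.
FS = tan39.5° / tan38.5° = 0.8243 / 0.7954 = 1.036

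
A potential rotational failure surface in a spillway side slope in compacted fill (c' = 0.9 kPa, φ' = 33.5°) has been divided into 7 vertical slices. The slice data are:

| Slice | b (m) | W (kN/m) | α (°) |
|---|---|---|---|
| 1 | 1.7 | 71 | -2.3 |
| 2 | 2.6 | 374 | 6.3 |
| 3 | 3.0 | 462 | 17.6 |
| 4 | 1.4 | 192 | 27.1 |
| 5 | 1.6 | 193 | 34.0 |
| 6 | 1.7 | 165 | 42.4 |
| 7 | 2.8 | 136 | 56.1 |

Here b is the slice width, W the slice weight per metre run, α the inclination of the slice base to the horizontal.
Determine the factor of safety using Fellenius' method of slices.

Ordinary method of slices: FS = Σ[c'·Δl_i + (W_i cosα_i)·tanφ'] / Σ W_i sinα_i, with Δl_i = b_i / cosα_i.
Slice 1: Δl = 1.7/cos(-2.3°) = 1.701 m; N'_1 = 71·cos(-2.3°) = 70.9; c'Δl = 1.53; W sinα = -2.8
Slice 2: Δl = 2.6/cos6.3° = 2.616 m; N'_2 = 374·cos6.3° = 371.7; c'Δl = 2.35; W sinα = 41.0
Slice 3: Δl = 3.0/cos17.6° = 3.147 m; N'_3 = 462·cos17.6° = 440.4; c'Δl = 2.83; W sinα = 139.7
Slice 4: Δl = 1.4/cos27.1° = 1.573 m; N'_4 = 192·cos27.1° = 170.9; c'Δl = 1.42; W sinα = 87.5
Slice 5: Δl = 1.6/cos34.0° = 1.930 m; N'_5 = 193·cos34.0° = 160.0; c'Δl = 1.74; W sinα = 107.9
Slice 6: Δl = 1.7/cos42.4° = 2.302 m; N'_6 = 165·cos42.4° = 121.8; c'Δl = 2.07; W sinα = 111.3
Slice 7: Δl = 2.8/cos56.1° = 5.020 m; N'_7 = 136·cos56.1° = 75.9; c'Δl = 4.52; W sinα = 112.9
Σc'Δl = 16.5 kN/m; ΣN' = 1411.7 kN/m; ΣW sinα = 597.4 kN/m
Resisting = 16.5 + 1411.7·tan33.5° = 16.5 + 934.4 = 950.8 kN/m
FS = 950.8 / 597.4 = 1.592

FS = 1.59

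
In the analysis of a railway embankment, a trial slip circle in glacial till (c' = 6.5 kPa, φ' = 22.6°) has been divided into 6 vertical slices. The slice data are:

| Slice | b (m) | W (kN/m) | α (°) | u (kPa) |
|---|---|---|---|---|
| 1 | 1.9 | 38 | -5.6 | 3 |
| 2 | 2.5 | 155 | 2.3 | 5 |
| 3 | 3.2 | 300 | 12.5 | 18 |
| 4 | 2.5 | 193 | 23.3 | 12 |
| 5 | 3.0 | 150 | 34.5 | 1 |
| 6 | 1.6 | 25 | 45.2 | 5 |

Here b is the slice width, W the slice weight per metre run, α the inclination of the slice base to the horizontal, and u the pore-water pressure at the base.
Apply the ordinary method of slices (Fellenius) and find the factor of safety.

Ordinary method of slices: FS = Σ[c'·Δl_i + (W_i cosα_i − u_i·Δl_i)·tanφ'] / Σ W_i sinα_i, with Δl_i = b_i / cosα_i.
Slice 1: Δl = 1.9/cos(-5.6°) = 1.909 m; N'_1 = 38·cos(-5.6°) − 3·1.909 = 32.1; c'Δl = 12.41; W sinα = -3.7
Slice 2: Δl = 2.5/cos2.3° = 2.502 m; N'_2 = 155·cos2.3° − 5·2.502 = 142.4; c'Δl = 16.26; W sinα = 6.2
Slice 3: Δl = 3.2/cos12.5° = 3.278 m; N'_3 = 300·cos12.5° − 18·3.278 = 233.9; c'Δl = 21.31; W sinα = 64.9
Slice 4: Δl = 2.5/cos23.3° = 2.722 m; N'_4 = 193·cos23.3° − 12·2.722 = 144.6; c'Δl = 17.69; W sinα = 76.3
Slice 5: Δl = 3.0/cos34.5° = 3.640 m; N'_5 = 150·cos34.5° − 1·3.640 = 120.0; c'Δl = 23.66; W sinα = 85.0
Slice 6: Δl = 1.6/cos45.2° = 2.271 m; N'_6 = 25·cos45.2° − 5·2.271 = 6.3; c'Δl = 14.76; W sinα = 17.7
Σc'Δl = 106.1 kN/m; ΣN' = 679.2 kN/m; ΣW sinα = 246.5 kN/m
Resisting = 106.1 + 679.2·tan22.6° = 106.1 + 282.7 = 388.8 kN/m
FS = 388.8 / 246.5 = 1.577

FS = 1.58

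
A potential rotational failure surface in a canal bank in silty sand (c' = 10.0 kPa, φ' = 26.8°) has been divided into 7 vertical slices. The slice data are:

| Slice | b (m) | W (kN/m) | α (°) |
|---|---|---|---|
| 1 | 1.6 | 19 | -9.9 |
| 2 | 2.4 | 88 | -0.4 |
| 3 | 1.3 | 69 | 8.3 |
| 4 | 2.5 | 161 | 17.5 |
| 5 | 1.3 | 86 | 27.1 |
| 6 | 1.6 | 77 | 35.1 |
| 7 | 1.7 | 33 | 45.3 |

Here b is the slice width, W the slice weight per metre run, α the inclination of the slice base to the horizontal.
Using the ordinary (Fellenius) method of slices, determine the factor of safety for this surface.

Ordinary method of slices: FS = Σ[c'·Δl_i + (W_i cosα_i)·tanφ'] / Σ W_i sinα_i, with Δl_i = b_i / cosα_i.
Slice 1: Δl = 1.6/cos(-9.9°) = 1.624 m; N'_1 = 19·cos(-9.9°) = 18.7; c'Δl = 16.24; W sinα = -3.3
Slice 2: Δl = 2.4/cos(-0.4°) = 2.400 m; N'_2 = 88·cos(-0.4°) = 88.0; c'Δl = 24.00; W sinα = -0.6
Slice 3: Δl = 1.3/cos8.3° = 1.314 m; N'_3 = 69·cos8.3° = 68.3; c'Δl = 13.14; W sinα = 10.0
Slice 4: Δl = 2.5/cos17.5° = 2.621 m; N'_4 = 161·cos17.5° = 153.5; c'Δl = 26.21; W sinα = 48.4
Slice 5: Δl = 1.3/cos27.1° = 1.460 m; N'_5 = 86·cos27.1° = 76.6; c'Δl = 14.60; W sinα = 39.2
Slice 6: Δl = 1.6/cos35.1° = 1.956 m; N'_6 = 77·cos35.1° = 63.0; c'Δl = 19.56; W sinα = 44.3
Slice 7: Δl = 1.7/cos45.3° = 2.417 m; N'_7 = 33·cos45.3° = 23.2; c'Δl = 24.17; W sinα = 23.5
Σc'Δl = 137.9 kN/m; ΣN' = 491.3 kN/m; ΣW sinα = 161.4 kN/m
Resisting = 137.9 + 491.3·tan26.8° = 137.9 + 248.2 = 386.1 kN/m
FS = 386.1 / 161.4 = 2.392

FS = 2.39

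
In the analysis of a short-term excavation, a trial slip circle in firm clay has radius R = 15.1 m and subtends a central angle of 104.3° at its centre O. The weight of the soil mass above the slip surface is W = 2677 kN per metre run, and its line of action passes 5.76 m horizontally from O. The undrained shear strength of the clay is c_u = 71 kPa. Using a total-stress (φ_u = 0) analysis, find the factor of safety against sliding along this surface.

FS = 1.91

Taking moments about the centre O, the resisting moment is provided by the undrained shear strength acting along the arc:
Arc length L_a = R·θ = 15.1·(104.3°·π/180) = 15.1·1.8204 = 27.49 m
M_R = c_u·L_a·R = 71·27.49·15.1 = 29469.6 kN·m/m
M_D = W·d = 2677·5.76 = 15419.5 kN·m/m
FS = M_R / M_D = 29469.6 / 15419.5 = 1.911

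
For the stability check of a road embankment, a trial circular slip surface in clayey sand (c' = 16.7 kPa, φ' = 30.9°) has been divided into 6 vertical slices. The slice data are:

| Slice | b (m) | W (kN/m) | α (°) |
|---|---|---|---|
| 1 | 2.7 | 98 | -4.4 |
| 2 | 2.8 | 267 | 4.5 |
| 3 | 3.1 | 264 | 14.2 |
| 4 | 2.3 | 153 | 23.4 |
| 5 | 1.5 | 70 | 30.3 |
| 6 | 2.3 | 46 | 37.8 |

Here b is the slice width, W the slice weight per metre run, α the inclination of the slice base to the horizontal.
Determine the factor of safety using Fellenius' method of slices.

FS = 3.84

Ordinary method of slices: FS = Σ[c'·Δl_i + (W_i cosα_i)·tanφ'] / Σ W_i sinα_i, with Δl_i = b_i / cosα_i.
Slice 1: Δl = 2.7/cos(-4.4°) = 2.708 m; N'_1 = 98·cos(-4.4°) = 97.7; c'Δl = 45.22; W sinα = -7.5
Slice 2: Δl = 2.8/cos4.5° = 2.809 m; N'_2 = 267·cos4.5° = 266.2; c'Δl = 46.90; W sinα = 20.9
Slice 3: Δl = 3.1/cos14.2° = 3.198 m; N'_3 = 264·cos14.2° = 255.9; c'Δl = 53.40; W sinα = 64.8
Slice 4: Δl = 2.3/cos23.4° = 2.506 m; N'_4 = 153·cos23.4° = 140.4; c'Δl = 41.85; W sinα = 60.8
Slice 5: Δl = 1.5/cos30.3° = 1.737 m; N'_5 = 70·cos30.3° = 60.4; c'Δl = 29.01; W sinα = 35.3
Slice 6: Δl = 2.3/cos37.8° = 2.911 m; N'_6 = 46·cos37.8° = 36.3; c'Δl = 48.61; W sinα = 28.2
Σc'Δl = 265.0 kN/m; ΣN' = 857.0 kN/m; ΣW sinα = 202.5 kN/m
Resisting = 265.0 + 857.0·tan30.9° = 265.0 + 512.9 = 777.9 kN/m
FS = 777.9 / 202.5 = 3.842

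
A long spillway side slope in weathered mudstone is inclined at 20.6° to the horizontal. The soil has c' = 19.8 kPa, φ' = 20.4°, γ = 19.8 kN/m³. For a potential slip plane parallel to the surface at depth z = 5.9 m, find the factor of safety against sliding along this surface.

FS = 1.50

For an infinite slope with a slip plane parallel to the surface (no pore pressure): FS = [c' + γz cos²β tanφ'] / [γz sinβ cosβ].
γz = 19.8·5.9 = 116.82 kN/m²
Numerator = 19.8 + 116.82·cos²20.6°·tan20.4° = 19.8 + 116.82·0.8762·0.3719 = 57.867 kPa
Denominator = 116.82·sin20.6°·cos20.6° = 116.82·0.3518·0.9361 = 38.474 kPa
FS = 57.867 / 38.474 = 1.504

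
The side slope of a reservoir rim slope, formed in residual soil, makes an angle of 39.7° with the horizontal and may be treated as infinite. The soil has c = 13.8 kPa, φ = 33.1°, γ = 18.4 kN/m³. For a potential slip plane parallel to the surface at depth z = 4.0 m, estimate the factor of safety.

FS = 1.17

For an infinite slope with a slip plane parallel to the surface (no pore pressure): FS = [c + γz cos²β tanφ] / [γz sinβ cosβ].
γz = 18.4·4.0 = 73.60 kN/m²
Numerator = 13.8 + 73.60·cos²39.7°·tan33.1° = 13.8 + 73.60·0.5920·0.6519 = 42.203 kPa
Denominator = 73.60·sin39.7°·cos39.7° = 73.60·0.6388·0.7694 = 36.172 kPa
FS = 42.203 / 36.172 = 1.167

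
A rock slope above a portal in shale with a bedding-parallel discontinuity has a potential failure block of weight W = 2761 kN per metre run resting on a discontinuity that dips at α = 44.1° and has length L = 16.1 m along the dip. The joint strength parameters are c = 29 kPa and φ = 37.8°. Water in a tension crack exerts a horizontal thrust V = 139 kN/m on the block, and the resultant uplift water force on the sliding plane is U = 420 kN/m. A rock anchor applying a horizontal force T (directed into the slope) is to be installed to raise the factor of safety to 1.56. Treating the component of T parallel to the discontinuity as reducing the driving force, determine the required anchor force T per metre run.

T = 933 kN/m

Resolving forces along and normal to the sliding plane, with the horizontal anchor force T adding T·sinα to the effective normal force and T·cosα acting up the plane against the driving force:
FS = [cL + (W cosα − U − V sinα + T sinα) tanφ] / [W sinα + V cosα − T cosα]
Without the anchor: N' = 1466.0 kN/m, driving T_d = 2021.2 kN/m, resisting R = 29·16.1 + 1466.0·tan37.8° = 1604.1 kN/m, FS = 0.79.
Setting FS = 1.56 and solving for T:
1.56·(2021.2 − T cos44.1°) = 1604.1 + T sin44.1°·tan37.8°
T·(sin44.1°·tan37.8° + 1.56·cos44.1°) = 1.56·2021.2 − 1604.1
T·(0.6959·0.7757 + 1.56·0.7181) = 3153.1 − 1604.1 = 1549.1
T·1.6601 = 1549.1
T = 933.1 kN/m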